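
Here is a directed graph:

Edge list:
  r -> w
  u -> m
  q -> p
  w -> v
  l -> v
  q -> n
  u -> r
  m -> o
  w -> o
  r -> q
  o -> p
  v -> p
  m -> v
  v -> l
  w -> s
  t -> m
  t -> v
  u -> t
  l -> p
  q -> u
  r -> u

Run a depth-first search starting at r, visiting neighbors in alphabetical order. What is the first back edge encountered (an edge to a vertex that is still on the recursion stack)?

l->v

DFS from r (visiting neighbors in alphabetical order); mark gray on enter, black on exit:
r gray
  q gray
    n gray
    n black
    p gray
    p black
    u gray
      m gray
        o gray
          o→p: p black — skip
        o black
        v gray
          l gray
            l→p: p black — skip
            l→v: v is gray → back edge
First back edge: l → v.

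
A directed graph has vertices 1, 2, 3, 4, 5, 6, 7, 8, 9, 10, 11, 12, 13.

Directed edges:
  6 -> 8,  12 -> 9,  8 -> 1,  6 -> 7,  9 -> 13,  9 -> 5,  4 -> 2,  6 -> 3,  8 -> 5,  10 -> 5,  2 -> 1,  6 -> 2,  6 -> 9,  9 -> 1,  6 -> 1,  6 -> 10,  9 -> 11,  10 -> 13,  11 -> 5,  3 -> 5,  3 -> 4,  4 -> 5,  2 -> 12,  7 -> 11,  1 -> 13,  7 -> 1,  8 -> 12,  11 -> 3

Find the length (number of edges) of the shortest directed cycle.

For each vertex v, BFS finds the shortest path from v back to v.
The shortest such closed walk is 3 → 4 → 2 → 12 → 9 → 11 → 3, length 6.

6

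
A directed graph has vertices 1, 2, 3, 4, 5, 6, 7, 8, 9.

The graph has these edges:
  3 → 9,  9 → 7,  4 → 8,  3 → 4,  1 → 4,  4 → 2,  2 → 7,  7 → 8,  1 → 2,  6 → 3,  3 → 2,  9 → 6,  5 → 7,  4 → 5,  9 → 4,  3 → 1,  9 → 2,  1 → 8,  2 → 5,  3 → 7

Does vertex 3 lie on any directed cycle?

3 is on a cycle iff 3 can reach itself via ≥1 edge.
3 → 9 → 6 → 3 — yes.

Yes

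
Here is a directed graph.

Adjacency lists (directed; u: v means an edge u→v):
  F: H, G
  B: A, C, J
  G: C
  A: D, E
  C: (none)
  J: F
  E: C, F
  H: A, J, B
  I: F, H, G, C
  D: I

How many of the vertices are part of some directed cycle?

A vertex is on a directed cycle iff it belongs to a strongly connected component of size ≥ 2 (or has a self-loop).
The vertices on cycles are {A, B, D, E, F, H, I, J} — 8 in total.

8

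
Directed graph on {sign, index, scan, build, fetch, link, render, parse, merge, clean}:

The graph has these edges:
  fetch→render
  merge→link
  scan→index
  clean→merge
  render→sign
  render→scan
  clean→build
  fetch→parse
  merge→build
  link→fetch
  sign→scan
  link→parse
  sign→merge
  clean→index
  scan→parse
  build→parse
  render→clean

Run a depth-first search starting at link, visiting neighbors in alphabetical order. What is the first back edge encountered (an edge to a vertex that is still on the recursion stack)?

merge→link

DFS from link (visiting neighbors in alphabetical order); mark gray on enter, black on exit:
link gray
  fetch gray
    parse gray
    parse black
    render gray
      clean gray
        build gray
          build→parse: parse black — skip
        build black
        index gray
        index black
        merge gray
          merge→build: build black — skip
          merge→link: link is gray → back edge
First back edge: merge → link.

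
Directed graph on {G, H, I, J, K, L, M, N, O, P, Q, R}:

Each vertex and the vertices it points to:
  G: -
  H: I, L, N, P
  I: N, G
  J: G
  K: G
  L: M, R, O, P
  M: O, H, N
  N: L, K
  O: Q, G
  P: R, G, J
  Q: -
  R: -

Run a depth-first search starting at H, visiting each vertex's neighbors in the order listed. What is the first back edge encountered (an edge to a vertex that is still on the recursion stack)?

DFS from H (visiting each vertex's neighbors in the order listed); mark gray on enter, black on exit:
H gray
  I gray
    N gray
      L gray
        M gray
          O gray
            Q gray
            Q black
            G gray
            G black
          O black
          M→H: H is gray → back edge
First back edge: M → H.

M->H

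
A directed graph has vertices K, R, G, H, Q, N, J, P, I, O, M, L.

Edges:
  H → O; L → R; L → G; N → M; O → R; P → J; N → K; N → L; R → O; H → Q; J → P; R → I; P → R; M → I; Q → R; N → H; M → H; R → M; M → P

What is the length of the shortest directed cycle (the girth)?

For each vertex v, BFS finds the shortest path from v back to v.
The shortest such closed walk is P → J → P, length 2.

2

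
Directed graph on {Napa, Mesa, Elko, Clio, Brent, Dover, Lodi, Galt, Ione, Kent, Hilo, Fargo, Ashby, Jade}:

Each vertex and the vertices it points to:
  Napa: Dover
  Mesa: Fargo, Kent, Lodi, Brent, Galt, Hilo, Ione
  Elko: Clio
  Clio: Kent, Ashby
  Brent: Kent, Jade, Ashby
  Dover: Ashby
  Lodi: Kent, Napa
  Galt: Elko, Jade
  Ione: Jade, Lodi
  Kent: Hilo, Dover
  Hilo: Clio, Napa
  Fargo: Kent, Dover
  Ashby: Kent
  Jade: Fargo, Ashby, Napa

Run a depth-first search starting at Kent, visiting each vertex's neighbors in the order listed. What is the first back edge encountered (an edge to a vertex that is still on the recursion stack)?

DFS from Kent (visiting each vertex's neighbors in the order listed); mark gray on enter, black on exit:
Kent gray
  Hilo gray
    Clio gray
      Clio→Kent: Kent is gray → back edge
First back edge: Clio → Kent.

Clio->Kent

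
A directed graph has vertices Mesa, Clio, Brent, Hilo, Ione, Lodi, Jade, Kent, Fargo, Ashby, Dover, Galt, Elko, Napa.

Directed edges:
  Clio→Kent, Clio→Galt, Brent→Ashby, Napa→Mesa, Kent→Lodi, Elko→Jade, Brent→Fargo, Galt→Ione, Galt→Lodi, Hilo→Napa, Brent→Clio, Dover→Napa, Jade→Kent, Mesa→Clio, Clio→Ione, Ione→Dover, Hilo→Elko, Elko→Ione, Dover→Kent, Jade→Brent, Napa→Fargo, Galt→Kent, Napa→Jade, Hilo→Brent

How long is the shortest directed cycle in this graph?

For each vertex v, BFS finds the shortest path from v back to v.
The shortest such closed walk is Napa → Mesa → Clio → Ione → Dover → Napa, length 5.

5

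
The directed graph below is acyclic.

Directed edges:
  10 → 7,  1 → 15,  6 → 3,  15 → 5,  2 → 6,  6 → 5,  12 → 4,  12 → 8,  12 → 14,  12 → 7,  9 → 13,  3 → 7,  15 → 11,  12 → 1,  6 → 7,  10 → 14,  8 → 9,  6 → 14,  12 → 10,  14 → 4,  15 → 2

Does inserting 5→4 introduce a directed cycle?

Adding 5→4 creates a cycle iff 4 can already reach 5.
Explore from 4: no path reaches 5. The graph stays acyclic.

No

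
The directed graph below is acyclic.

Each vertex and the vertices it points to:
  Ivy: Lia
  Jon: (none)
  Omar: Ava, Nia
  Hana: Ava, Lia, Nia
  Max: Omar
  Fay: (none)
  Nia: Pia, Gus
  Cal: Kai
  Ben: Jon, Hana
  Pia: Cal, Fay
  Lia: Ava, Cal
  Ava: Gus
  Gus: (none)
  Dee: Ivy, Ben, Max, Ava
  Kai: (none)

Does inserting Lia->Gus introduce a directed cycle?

Adding Lia→Gus creates a cycle iff Gus can already reach Lia.
Explore from Gus: no path reaches Lia. The graph stays acyclic.

No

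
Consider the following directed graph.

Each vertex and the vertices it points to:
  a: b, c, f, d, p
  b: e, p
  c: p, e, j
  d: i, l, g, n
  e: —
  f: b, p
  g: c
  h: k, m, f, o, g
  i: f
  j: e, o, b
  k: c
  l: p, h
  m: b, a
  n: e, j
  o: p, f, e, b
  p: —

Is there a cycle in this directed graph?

Yes

DFS with white/gray/black marking, starting from c:
c gray
  p gray
  p black
  e gray
  e black
  j gray
    j→e: e black — skip
    o gray
      o→p: p black — skip
      f gray
        b gray
          b→e: e black — skip
          b→p: p black — skip
        b black
        f→p: p black — skip
      f black
      o→e: e black — skip
      o→b: b black — skip
    o black
    j→b: b black — skip
  j black
c black
a gray
  a→b: b black — skip
  a→c: c black — skip
  a→f: f black — skip
  d gray
    i gray
      i→f: f black — skip
    i black
    l gray
      l→p: p black — skip
      h gray
        k gray
          k→c: c black — skip
        k black
        m gray
          m→b: b black — skip
          m→a: a is gray → back edge
Back edge found, so a cycle exists: a → d → l → h → m → a.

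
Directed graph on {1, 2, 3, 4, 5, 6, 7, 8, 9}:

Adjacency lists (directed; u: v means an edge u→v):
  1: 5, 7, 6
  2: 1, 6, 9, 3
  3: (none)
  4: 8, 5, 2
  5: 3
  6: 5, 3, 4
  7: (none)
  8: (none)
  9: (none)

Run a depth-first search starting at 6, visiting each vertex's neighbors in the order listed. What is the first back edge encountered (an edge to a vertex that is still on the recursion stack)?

DFS from 6 (visiting each vertex's neighbors in the order listed); mark gray on enter, black on exit:
6 gray
  5 gray
    3 gray
    3 black
  5 black
  6→3: 3 black — skip
  4 gray
    8 gray
    8 black
    4→5: 5 black — skip
    2 gray
      1 gray
        1→5: 5 black — skip
        7 gray
        7 black
        1→6: 6 is gray → back edge
First back edge: 1 → 6.

1->6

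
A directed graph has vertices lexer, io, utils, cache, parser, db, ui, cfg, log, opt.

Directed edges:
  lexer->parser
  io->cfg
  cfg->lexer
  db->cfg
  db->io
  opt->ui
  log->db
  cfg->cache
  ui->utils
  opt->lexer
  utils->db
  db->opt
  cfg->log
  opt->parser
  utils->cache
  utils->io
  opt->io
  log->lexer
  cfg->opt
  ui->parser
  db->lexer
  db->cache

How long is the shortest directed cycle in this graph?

3

For each vertex v, BFS finds the shortest path from v back to v.
The shortest such closed walk is io → cfg → opt → io, length 3.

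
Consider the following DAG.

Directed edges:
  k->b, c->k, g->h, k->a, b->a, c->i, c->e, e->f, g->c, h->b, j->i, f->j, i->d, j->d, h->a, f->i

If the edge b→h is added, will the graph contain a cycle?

Adding b→h creates a cycle iff h can already reach b.
Path from h: h → b.
So h → … → b → h is a cycle.

Yes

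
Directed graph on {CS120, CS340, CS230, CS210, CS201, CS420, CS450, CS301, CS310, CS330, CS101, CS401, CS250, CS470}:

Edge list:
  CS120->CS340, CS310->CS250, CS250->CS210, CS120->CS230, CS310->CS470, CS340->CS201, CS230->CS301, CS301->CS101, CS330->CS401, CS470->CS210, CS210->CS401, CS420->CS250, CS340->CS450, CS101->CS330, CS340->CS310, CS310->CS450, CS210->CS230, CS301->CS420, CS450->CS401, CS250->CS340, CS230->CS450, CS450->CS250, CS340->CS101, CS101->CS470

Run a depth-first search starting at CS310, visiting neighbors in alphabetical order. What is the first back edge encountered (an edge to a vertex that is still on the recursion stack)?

CS470→CS210

DFS from CS310 (visiting neighbors in alphabetical order); mark gray on enter, black on exit:
CS310 gray
  CS250 gray
    CS210 gray
      CS230 gray
        CS301 gray
          CS101 gray
            CS330 gray
              CS401 gray
              CS401 black
            CS330 black
            CS470 gray
              CS470→CS210: CS210 is gray → back edge
First back edge: CS470 → CS210.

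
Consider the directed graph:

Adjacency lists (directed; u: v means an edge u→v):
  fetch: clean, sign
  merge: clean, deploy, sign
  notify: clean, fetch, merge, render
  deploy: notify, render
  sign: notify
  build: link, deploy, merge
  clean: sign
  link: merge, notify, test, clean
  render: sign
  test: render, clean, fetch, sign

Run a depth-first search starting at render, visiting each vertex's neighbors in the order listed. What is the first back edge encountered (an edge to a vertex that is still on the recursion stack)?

DFS from render (visiting each vertex's neighbors in the order listed); mark gray on enter, black on exit:
render gray
  sign gray
    notify gray
      clean gray
        clean→sign: sign is gray → back edge
First back edge: clean → sign.

clean->sign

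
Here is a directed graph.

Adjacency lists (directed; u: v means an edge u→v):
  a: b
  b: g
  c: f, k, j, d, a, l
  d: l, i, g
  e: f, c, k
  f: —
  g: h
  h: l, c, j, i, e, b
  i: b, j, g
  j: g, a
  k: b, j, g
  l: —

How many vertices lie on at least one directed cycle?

10

A vertex is on a directed cycle iff it belongs to a strongly connected component of size ≥ 2 (or has a self-loop).
The vertices on cycles are {a, b, c, d, e, g, h, i, j, k} — 10 in total.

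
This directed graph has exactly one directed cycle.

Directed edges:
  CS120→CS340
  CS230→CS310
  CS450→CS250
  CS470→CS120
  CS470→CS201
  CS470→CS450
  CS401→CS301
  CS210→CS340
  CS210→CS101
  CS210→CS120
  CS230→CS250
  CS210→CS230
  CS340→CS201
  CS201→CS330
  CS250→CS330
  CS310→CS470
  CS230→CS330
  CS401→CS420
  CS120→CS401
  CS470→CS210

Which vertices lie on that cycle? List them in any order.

DFS with gray/black marking from CS310:
CS310 gray
  CS470 gray
    CS450 gray
      CS250 gray
        CS330 gray
        CS330 black
      CS250 black
    CS450 black
    CS120 gray
      CS340 gray
        CS201 gray
          CS201→CS330: CS330 black — skip
        CS201 black
      CS340 black
      CS401 gray
        CS420 gray
        CS420 black
        CS301 gray
        CS301 black
      CS401 black
    CS120 black
    CS470→CS201: CS201 black — skip
    CS210 gray
      CS101 gray
      CS101 black
      CS210→CS120: CS120 black — skip
      CS230 gray
        CS230→CS310: CS310 is gray → back edge
Back edge closes the cycle CS310 → CS470 → CS210 → CS230 → CS310; its vertices are {CS210, CS230, CS310, CS470}.

CS210, CS230, CS310, CS470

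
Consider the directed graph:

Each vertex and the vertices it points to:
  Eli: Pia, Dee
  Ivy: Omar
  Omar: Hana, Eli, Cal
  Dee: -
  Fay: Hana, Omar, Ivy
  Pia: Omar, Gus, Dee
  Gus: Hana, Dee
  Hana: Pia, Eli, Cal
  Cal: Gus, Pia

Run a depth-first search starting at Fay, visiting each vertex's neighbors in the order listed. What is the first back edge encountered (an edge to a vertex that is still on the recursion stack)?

DFS from Fay (visiting each vertex's neighbors in the order listed); mark gray on enter, black on exit:
Fay gray
  Hana gray
    Pia gray
      Omar gray
        Omar→Hana: Hana is gray → back edge
First back edge: Omar → Hana.

Omar->Hana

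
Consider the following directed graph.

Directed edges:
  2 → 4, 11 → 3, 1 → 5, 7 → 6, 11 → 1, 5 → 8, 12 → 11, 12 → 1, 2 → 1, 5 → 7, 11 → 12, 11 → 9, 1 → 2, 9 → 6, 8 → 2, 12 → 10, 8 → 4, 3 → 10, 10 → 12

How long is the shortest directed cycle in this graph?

2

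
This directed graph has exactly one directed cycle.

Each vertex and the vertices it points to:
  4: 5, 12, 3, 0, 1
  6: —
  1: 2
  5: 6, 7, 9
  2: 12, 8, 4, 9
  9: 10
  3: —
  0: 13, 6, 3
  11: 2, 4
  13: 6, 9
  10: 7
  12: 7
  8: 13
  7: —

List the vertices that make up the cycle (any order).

DFS with gray/black marking from 2:
2 gray
  12 gray
    7 gray
    7 black
  12 black
  8 gray
    13 gray
      6 gray
      6 black
      9 gray
        10 gray
          10→7: 7 black — skip
        10 black
      9 black
    13 black
  8 black
  4 gray
    5 gray
      5→6: 6 black — skip
      5→7: 7 black — skip
      5→9: 9 black — skip
    5 black
    4→12: 12 black — skip
    3 gray
    3 black
    0 gray
      0→13: 13 black — skip
      0→6: 6 black — skip
      0→3: 3 black — skip
    0 black
    1 gray
      1→2: 2 is gray → back edge
Back edge closes the cycle 2 → 4 → 1 → 2; its vertices are {1, 2, 4}.

1, 2, 4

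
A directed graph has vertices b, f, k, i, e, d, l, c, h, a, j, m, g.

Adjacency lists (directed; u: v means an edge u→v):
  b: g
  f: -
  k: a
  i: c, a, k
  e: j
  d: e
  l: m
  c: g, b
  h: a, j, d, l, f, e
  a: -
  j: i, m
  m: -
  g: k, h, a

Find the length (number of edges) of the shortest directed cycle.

5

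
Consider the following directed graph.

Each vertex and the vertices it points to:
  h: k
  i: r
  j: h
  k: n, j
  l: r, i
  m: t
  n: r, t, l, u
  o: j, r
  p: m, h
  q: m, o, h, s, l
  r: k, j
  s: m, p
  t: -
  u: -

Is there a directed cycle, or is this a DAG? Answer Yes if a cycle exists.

Yes

DFS with white/gray/black marking, starting from l:
l gray
  r gray
    k gray
      n gray
        n→r: r is gray → back edge
Back edge found, so a cycle exists: r → k → n → r.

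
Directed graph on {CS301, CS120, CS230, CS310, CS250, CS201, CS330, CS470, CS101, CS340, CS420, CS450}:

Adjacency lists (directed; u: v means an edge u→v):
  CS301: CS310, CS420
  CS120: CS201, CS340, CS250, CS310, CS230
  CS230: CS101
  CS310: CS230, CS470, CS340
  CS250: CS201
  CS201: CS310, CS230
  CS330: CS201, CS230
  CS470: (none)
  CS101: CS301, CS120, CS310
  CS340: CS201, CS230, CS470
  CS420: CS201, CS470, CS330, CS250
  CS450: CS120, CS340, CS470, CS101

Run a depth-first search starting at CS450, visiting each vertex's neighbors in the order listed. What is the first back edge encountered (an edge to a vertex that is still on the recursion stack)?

CS301->CS310

DFS from CS450 (visiting each vertex's neighbors in the order listed); mark gray on enter, black on exit:
CS450 gray
  CS120 gray
    CS201 gray
      CS310 gray
        CS230 gray
          CS101 gray
            CS301 gray
              CS301→CS310: CS310 is gray → back edge
First back edge: CS301 → CS310.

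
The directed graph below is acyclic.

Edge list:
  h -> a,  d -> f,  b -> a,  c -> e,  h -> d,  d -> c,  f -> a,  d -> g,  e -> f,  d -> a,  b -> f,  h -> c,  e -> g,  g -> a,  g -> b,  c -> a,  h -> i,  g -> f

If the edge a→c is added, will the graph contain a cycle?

Yes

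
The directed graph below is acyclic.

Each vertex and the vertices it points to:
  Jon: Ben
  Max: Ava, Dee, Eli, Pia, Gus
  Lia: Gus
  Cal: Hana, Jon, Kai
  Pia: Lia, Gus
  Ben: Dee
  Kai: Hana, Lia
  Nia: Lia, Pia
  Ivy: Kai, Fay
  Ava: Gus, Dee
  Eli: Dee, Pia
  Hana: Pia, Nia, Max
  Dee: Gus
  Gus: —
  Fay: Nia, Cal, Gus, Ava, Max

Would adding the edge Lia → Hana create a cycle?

Yes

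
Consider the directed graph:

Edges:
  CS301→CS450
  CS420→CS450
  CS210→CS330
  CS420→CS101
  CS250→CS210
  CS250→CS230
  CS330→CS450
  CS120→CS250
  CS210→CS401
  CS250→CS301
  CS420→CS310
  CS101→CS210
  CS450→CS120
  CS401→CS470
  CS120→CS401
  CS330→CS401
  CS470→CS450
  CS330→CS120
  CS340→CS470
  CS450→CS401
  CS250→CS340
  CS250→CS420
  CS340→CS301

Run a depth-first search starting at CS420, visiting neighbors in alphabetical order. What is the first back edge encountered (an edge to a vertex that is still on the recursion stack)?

CS250->CS210

DFS from CS420 (visiting neighbors in alphabetical order); mark gray on enter, black on exit:
CS420 gray
  CS101 gray
    CS210 gray
      CS330 gray
        CS120 gray
          CS250 gray
            CS250→CS210: CS210 is gray → back edge
First back edge: CS250 → CS210.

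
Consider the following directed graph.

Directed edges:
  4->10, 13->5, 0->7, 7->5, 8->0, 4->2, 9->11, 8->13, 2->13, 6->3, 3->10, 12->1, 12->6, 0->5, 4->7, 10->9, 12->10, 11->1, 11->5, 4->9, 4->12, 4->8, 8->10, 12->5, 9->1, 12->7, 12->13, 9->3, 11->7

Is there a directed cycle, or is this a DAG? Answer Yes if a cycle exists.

DFS with white/gray/black marking, starting from 5:
5 gray
5 black
0 gray
  0→5: 5 black — skip
  7 gray
    7→5: 5 black — skip
  7 black
0 black
1 gray
1 black
2 gray
  13 gray
    13→5: 5 black — skip
  13 black
2 black
3 gray
  10 gray
    9 gray
      9→1: 1 black — skip
      11 gray
        11→5: 5 black — skip
        11→1: 1 black — skip
        11→7: 7 black — skip
      11 black
      9→3: 3 is gray → back edge
Back edge found, so a cycle exists: 3 → 10 → 9 → 3.

Yes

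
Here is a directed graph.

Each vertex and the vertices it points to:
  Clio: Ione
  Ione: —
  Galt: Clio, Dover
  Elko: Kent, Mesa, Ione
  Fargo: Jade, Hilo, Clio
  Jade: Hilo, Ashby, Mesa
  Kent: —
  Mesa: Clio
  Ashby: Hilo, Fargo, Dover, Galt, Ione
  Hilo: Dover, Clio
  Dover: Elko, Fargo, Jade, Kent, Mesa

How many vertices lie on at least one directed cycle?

A vertex is on a directed cycle iff it belongs to a strongly connected component of size ≥ 2 (or has a self-loop).
The vertices on cycles are {Galt, Hilo, Jade, Ashby, Dover, Fargo} — 6 in total.

6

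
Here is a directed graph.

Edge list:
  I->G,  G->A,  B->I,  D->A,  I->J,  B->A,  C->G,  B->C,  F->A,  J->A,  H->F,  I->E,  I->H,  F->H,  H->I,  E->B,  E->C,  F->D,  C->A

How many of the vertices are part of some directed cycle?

A vertex is on a directed cycle iff it belongs to a strongly connected component of size ≥ 2 (or has a self-loop).
The vertices on cycles are {B, E, F, H, I} — 5 in total.

5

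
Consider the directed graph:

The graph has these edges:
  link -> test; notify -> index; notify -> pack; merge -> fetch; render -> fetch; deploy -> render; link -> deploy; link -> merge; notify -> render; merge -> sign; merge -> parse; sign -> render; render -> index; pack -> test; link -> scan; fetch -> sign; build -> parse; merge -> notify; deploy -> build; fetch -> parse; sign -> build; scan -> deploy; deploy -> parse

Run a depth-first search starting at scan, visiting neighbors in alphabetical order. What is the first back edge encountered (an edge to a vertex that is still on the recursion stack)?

DFS from scan (visiting neighbors in alphabetical order); mark gray on enter, black on exit:
scan gray
  deploy gray
    build gray
      parse gray
      parse black
    build black
    deploy→parse: parse black — skip
    render gray
      fetch gray
        fetch→parse: parse black — skip
        sign gray
          sign→build: build black — skip
          sign→render: render is gray → back edge
First back edge: sign → render.

sign→render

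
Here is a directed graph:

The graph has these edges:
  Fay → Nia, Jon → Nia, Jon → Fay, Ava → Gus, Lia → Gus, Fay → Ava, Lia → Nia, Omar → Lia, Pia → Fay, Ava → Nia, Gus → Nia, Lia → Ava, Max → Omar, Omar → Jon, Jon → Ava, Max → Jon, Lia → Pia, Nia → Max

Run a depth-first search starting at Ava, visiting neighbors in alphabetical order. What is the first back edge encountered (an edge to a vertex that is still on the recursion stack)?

Jon→Ava

DFS from Ava (visiting neighbors in alphabetical order); mark gray on enter, black on exit:
Ava gray
  Gus gray
    Nia gray
      Max gray
        Jon gray
          Jon→Ava: Ava is gray → back edge
First back edge: Jon → Ava.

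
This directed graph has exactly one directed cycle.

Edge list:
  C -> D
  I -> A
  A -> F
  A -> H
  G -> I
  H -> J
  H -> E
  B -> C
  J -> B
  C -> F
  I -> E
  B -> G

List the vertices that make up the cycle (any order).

DFS with gray/black marking from J:
J gray
  B gray
    G gray
      I gray
        A gray
          F gray
          F black
          H gray
            E gray
            E black
            H→J: J is gray → back edge
Back edge closes the cycle J → B → G → I → A → H → J; its vertices are {A, B, G, H, I, J}.

A, B, G, H, I, J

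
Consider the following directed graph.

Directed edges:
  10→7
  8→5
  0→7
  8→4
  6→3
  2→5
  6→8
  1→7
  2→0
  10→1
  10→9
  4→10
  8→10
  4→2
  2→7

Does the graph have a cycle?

DFS with white/gray/black marking, starting from 2:
2 gray
  5 gray
  5 black
  7 gray
  7 black
  0 gray
    0→7: 7 black — skip
  0 black
2 black
1 gray
  1→7: 7 black — skip
1 black
3 gray
3 black
4 gray
  4→2: 2 black — skip
  10 gray
    9 gray
    9 black
    10→7: 7 black — skip
    10→1: 1 black — skip
  10 black
4 black
6 gray
  8 gray
    8→4: 4 black — skip
    8→5: 5 black — skip
    8→10: 10 black — skip
  8 black
  6→3: 3 black — skip
6 black
Every edge goes to a white or black vertex — no back edge, so the graph is acyclic.

No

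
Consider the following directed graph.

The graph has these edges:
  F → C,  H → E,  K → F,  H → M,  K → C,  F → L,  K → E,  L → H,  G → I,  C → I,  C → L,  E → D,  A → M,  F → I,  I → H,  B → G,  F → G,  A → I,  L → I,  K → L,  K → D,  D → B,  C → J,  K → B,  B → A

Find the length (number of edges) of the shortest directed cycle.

6

For each vertex v, BFS finds the shortest path from v back to v.
The shortest such closed walk is E → D → B → A → I → H → E, length 6.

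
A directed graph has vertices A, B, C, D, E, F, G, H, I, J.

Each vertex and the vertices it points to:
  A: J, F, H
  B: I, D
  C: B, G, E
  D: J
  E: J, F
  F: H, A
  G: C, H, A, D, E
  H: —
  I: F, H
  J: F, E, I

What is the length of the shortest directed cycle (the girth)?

For each vertex v, BFS finds the shortest path from v back to v.
The shortest such closed walk is C → G → C, length 2.

2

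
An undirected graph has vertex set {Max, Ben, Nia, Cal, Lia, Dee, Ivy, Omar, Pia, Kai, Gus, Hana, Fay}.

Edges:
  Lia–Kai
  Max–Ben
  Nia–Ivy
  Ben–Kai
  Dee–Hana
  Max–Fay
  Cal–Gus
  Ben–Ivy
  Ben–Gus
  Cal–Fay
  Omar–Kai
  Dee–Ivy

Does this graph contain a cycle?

DFS, tracking each vertex's parent; an edge to a visited non-parent vertex closes a cycle.
Start from Max:
visit Max (parent –)
  visit Ben (parent Max)
    Ben–Max: parent, skip
    visit Gus (parent Ben)
      Gus–Ben: parent, skip
      visit Cal (parent Gus)
        visit Fay (parent Cal)
          Fay–Max: Max visited and ≠ parent → cycle
Cycle: Max – Ben – Gus – Cal – Fay – Max.

Yes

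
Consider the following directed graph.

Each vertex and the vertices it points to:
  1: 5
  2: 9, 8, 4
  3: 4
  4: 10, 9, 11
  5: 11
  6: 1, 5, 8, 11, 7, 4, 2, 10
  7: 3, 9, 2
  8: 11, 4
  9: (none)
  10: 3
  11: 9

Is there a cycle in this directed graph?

Yes

DFS with white/gray/black marking, starting from 10:
10 gray
  3 gray
    4 gray
      4→10: 10 is gray → back edge
Back edge found, so a cycle exists: 10 → 3 → 4 → 10.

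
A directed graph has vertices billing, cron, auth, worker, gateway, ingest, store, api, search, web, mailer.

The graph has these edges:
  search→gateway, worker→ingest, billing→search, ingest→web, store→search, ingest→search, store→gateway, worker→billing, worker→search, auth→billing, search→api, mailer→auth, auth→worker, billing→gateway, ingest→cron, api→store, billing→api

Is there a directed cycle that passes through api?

api is on a cycle iff api can reach itself via ≥1 edge.
api → store → search → api — yes.

Yes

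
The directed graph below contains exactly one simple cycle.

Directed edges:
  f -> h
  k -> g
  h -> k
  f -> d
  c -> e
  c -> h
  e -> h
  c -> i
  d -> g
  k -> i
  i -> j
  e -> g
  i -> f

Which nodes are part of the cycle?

f, h, i, k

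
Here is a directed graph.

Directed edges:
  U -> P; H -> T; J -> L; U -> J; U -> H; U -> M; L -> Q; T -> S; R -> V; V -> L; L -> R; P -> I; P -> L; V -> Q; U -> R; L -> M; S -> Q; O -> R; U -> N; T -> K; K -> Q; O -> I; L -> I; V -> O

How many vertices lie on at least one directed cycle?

A vertex is on a directed cycle iff it belongs to a strongly connected component of size ≥ 2 (or has a self-loop).
The vertices on cycles are {L, O, R, V} — 4 in total.

4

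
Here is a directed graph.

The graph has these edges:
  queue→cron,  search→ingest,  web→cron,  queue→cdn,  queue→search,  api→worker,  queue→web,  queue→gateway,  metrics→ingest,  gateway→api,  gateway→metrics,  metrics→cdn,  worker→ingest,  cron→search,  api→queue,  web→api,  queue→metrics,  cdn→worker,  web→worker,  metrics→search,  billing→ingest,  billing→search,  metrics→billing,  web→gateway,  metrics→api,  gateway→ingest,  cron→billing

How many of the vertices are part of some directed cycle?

5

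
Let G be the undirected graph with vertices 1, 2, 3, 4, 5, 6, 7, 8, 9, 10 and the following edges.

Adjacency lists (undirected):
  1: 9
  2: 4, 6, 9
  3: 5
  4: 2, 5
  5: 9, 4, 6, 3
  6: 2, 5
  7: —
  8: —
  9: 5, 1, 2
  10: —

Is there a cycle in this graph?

DFS, tracking each vertex's parent; an edge to a visited non-parent vertex closes a cycle.
Start from 9:
visit 9 (parent –)
  visit 5 (parent 9)
    5–9: parent, skip
    visit 4 (parent 5)
      visit 2 (parent 4)
        2–4: parent, skip
        visit 6 (parent 2)
          6–2: parent, skip
          6–5: 5 visited and ≠ parent → cycle
Cycle: 5 – 4 – 2 – 6 – 5.

Yes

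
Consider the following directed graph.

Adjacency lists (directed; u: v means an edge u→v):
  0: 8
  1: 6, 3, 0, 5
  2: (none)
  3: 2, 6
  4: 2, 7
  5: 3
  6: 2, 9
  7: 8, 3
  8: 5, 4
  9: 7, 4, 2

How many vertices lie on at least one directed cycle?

A vertex is on a directed cycle iff it belongs to a strongly connected component of size ≥ 2 (or has a self-loop).
The vertices on cycles are {3, 4, 5, 6, 7, 8, 9} — 7 in total.

7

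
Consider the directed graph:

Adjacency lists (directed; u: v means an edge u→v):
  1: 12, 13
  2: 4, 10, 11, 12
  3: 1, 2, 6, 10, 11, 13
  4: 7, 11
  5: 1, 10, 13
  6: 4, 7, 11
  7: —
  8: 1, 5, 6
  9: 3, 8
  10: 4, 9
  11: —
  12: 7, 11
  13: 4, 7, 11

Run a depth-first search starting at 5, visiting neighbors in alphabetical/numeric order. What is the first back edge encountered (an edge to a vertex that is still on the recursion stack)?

2->10

DFS from 5 (visiting neighbors in alphabetical/numeric order); mark gray on enter, black on exit:
5 gray
  1 gray
    12 gray
      7 gray
      7 black
      11 gray
      11 black
    12 black
    13 gray
      4 gray
        4→7: 7 black — skip
        4→11: 11 black — skip
      4 black
      13→7: 7 black — skip
      13→11: 11 black — skip
    13 black
  1 black
  10 gray
    10→4: 4 black — skip
    9 gray
      3 gray
        3→1: 1 black — skip
        2 gray
          2→4: 4 black — skip
          2→10: 10 is gray → back edge
First back edge: 2 → 10.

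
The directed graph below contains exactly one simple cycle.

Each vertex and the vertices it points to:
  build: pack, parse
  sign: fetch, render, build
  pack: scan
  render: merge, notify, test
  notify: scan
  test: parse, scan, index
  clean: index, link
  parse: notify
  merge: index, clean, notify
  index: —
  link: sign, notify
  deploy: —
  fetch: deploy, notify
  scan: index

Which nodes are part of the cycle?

DFS with gray/black marking from sign:
sign gray
  fetch gray
    deploy gray
    deploy black
    notify gray
      scan gray
        index gray
        index black
      scan black
    notify black
  fetch black
  render gray
    merge gray
      merge→index: index black — skip
      clean gray
        clean→index: index black — skip
        link gray
          link→sign: sign is gray → back edge
Back edge closes the cycle sign → render → merge → clean → link → sign; its vertices are {link, sign, clean, merge, render}.

link, sign, clean, merge, render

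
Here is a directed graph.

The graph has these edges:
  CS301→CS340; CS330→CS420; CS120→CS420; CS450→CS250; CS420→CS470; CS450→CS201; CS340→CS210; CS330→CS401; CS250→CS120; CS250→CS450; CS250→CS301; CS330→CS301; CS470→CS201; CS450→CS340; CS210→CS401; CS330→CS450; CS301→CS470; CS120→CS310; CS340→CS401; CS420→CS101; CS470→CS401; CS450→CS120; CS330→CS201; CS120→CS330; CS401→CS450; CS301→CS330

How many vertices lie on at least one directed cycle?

10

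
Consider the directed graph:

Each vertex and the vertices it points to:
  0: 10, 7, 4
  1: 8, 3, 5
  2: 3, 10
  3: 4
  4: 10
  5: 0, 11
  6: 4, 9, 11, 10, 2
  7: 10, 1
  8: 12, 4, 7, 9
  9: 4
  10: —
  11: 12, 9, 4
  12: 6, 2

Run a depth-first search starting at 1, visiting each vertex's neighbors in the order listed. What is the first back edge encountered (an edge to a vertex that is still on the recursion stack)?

11->12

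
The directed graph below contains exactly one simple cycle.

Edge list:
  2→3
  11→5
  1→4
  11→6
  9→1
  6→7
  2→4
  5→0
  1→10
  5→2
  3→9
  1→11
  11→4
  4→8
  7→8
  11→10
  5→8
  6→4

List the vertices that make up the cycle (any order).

1, 2, 3, 5, 9, 11

DFS with gray/black marking from 1:
1 gray
  11 gray
    6 gray
      7 gray
        8 gray
        8 black
      7 black
      4 gray
        4→8: 8 black — skip
      4 black
    6 black
    10 gray
    10 black
    11→4: 4 black — skip
    5 gray
      2 gray
        3 gray
          9 gray
            9→1: 1 is gray → back edge
Back edge closes the cycle 1 → 11 → 5 → 2 → 3 → 9 → 1; its vertices are {1, 2, 3, 5, 9, 11}.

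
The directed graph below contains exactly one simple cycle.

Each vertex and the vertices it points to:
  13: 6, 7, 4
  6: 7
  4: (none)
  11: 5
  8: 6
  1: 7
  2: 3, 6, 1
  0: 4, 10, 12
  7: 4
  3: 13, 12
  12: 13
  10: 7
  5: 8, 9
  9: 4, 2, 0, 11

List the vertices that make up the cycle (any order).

DFS with gray/black marking from 9:
9 gray
  4 gray
  4 black
  2 gray
    3 gray
      13 gray
        6 gray
          7 gray
            7→4: 4 black — skip
          7 black
        6 black
        13→7: 7 black — skip
        13→4: 4 black — skip
      13 black
      12 gray
        12→13: 13 black — skip
      12 black
    3 black
    2→6: 6 black — skip
    1 gray
      1→7: 7 black — skip
    1 black
  2 black
  0 gray
    0→4: 4 black — skip
    10 gray
      10→7: 7 black — skip
    10 black
    0→12: 12 black — skip
  0 black
  11 gray
    5 gray
      8 gray
        8→6: 6 black — skip
      8 black
      5→9: 9 is gray → back edge
Back edge closes the cycle 9 → 11 → 5 → 9; its vertices are {5, 9, 11}.

5, 9, 11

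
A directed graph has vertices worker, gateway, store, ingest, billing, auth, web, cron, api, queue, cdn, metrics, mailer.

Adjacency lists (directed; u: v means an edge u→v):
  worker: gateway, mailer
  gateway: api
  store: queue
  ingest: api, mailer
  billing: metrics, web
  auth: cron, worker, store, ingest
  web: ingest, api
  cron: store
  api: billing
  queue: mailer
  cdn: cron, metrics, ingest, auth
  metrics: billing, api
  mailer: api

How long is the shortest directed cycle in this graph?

For each vertex v, BFS finds the shortest path from v back to v.
The shortest such closed walk is metrics → billing → metrics, length 2.

2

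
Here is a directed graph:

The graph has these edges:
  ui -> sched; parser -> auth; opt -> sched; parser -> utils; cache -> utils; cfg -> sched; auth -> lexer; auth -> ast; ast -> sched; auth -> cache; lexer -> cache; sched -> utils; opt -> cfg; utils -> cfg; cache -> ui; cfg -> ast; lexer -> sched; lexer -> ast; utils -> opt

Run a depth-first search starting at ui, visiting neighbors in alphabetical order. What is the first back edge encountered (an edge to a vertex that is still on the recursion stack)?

DFS from ui (visiting neighbors in alphabetical order); mark gray on enter, black on exit:
ui gray
  sched gray
    utils gray
      cfg gray
        ast gray
          ast→sched: sched is gray → back edge
First back edge: ast → sched.

ast→sched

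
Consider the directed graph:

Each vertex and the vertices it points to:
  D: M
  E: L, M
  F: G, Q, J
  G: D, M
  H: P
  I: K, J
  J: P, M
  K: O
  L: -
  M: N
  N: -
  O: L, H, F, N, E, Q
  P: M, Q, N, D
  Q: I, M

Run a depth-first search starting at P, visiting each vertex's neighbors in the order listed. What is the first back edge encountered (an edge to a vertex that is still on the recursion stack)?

DFS from P (visiting each vertex's neighbors in the order listed); mark gray on enter, black on exit:
P gray
  M gray
    N gray
    N black
  M black
  Q gray
    I gray
      K gray
        O gray
          L gray
          L black
          H gray
            H→P: P is gray → back edge
First back edge: H → P.

H->P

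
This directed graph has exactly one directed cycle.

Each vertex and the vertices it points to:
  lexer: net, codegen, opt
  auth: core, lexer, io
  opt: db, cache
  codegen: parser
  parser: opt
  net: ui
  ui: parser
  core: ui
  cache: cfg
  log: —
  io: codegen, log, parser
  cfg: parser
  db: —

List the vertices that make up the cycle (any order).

cfg, opt, cache, parser

DFS with gray/black marking from opt:
opt gray
  db gray
  db black
  cache gray
    cfg gray
      parser gray
        parser→opt: opt is gray → back edge
Back edge closes the cycle opt → cache → cfg → parser → opt; its vertices are {cfg, opt, cache, parser}.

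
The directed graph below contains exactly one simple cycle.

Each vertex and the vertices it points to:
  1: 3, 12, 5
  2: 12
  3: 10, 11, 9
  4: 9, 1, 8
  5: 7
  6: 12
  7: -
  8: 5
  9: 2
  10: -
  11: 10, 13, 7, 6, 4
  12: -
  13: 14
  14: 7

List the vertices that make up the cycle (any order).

DFS with gray/black marking from 4:
4 gray
  9 gray
    2 gray
      12 gray
      12 black
    2 black
  9 black
  1 gray
    3 gray
      10 gray
      10 black
      11 gray
        11→10: 10 black — skip
        13 gray
          14 gray
            7 gray
            7 black
          14 black
        13 black
        11→7: 7 black — skip
        6 gray
          6→12: 12 black — skip
        6 black
        11→4: 4 is gray → back edge
Back edge closes the cycle 4 → 1 → 3 → 11 → 4; its vertices are {1, 3, 4, 11}.

1, 3, 4, 11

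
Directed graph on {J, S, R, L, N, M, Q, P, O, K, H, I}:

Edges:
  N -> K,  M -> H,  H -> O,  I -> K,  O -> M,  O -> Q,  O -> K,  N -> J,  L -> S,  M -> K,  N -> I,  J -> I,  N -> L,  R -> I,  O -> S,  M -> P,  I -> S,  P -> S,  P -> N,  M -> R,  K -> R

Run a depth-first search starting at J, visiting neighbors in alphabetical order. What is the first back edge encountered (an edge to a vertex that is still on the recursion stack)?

DFS from J (visiting neighbors in alphabetical order); mark gray on enter, black on exit:
J gray
  I gray
    K gray
      R gray
        R→I: I is gray → back edge
First back edge: R → I.

R->I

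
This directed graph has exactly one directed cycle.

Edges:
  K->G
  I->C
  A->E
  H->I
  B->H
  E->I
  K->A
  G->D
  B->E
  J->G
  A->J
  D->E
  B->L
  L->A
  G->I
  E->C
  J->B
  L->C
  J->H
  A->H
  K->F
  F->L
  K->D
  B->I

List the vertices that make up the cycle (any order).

DFS with gray/black marking from A:
A gray
  E gray
    C gray
    C black
    I gray
      I→C: C black — skip
    I black
  E black
  H gray
    H→I: I black — skip
  H black
  J gray
    J→H: H black — skip
    G gray
      G→I: I black — skip
      D gray
        D→E: E black — skip
      D black
    G black
    B gray
      B→E: E black — skip
      B→H: H black — skip
      L gray
        L→C: C black — skip
        L→A: A is gray → back edge
Back edge closes the cycle A → J → B → L → A; its vertices are {A, B, J, L}.

A, B, J, L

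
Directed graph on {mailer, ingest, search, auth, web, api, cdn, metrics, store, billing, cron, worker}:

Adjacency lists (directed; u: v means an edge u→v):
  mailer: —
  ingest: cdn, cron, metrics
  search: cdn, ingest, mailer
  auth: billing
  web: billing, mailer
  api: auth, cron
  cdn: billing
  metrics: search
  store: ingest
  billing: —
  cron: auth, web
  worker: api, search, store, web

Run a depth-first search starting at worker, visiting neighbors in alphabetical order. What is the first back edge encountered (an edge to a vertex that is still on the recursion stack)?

DFS from worker (visiting neighbors in alphabetical order); mark gray on enter, black on exit:
worker gray
  api gray
    auth gray
      billing gray
      billing black
    auth black
    cron gray
      cron→auth: auth black — skip
      web gray
        web→billing: billing black — skip
        mailer gray
        mailer black
      web black
    cron black
  api black
  search gray
    cdn gray
      cdn→billing: billing black — skip
    cdn black
    ingest gray
      ingest→cdn: cdn black — skip
      ingest→cron: cron black — skip
      metrics gray
        metrics→search: search is gray → back edge
First back edge: metrics → search.

metrics->search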